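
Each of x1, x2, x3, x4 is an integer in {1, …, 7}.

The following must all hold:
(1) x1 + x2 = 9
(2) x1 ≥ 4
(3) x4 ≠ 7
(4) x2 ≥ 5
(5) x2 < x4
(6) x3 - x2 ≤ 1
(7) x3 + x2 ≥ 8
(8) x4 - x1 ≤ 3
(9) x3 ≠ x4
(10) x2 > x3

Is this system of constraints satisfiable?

The assignment x1 = 4, x2 = 5, x3 = 4, x4 = 6 works:
  constraint 1 holds since x1 + x2 = 9.
  constraint 6 holds since x3 - x2 = -1.
  constraint 7 holds since x3 + x2 = 9.
The rest check out directly.

Satisfiable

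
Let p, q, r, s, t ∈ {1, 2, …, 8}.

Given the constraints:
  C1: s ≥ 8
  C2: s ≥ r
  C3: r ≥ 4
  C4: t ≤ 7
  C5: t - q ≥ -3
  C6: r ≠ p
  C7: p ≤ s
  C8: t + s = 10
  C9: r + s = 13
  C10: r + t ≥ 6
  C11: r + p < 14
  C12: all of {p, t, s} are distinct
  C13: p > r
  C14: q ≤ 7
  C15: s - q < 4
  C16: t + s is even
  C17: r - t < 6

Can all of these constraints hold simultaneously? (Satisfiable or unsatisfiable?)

Satisfiable

Setting (p, q, r, s, t) = (6, 5, 5, 8, 2) satisfies everything: constraint 5: t - q = -3; constraint 8: t + s = 10; constraint 9: r + s = 13, and the others follow.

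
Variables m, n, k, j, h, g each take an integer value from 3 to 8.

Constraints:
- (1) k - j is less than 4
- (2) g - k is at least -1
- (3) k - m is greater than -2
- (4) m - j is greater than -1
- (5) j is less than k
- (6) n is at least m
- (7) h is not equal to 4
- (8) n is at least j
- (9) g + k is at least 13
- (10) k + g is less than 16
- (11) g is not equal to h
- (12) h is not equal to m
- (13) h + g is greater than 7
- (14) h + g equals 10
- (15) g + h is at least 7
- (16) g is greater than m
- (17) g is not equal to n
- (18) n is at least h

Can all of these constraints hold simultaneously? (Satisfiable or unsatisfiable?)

Satisfiable

One satisfying assignment is m = 6, n = 6, k = 6, j = 4, h = 3, g = 7.
For the less obvious constraints — constraint 1: k - j = 2; constraint 2: g - k = 1; constraint 3: k - m = 0 — and the others hold by inspection.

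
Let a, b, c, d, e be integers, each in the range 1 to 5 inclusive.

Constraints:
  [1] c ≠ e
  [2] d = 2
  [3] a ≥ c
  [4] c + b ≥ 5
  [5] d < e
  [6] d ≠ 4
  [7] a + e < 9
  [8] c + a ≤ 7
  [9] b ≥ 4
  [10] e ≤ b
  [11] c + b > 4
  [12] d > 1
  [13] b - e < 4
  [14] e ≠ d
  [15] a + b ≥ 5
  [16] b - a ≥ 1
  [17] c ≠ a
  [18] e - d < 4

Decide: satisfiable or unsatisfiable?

Setting (a, b, c, d, e) = (3, 5, 1, 2, 4) satisfies everything: constraint 4: c + b = 6; constraint 7: a + e = 7, and the others follow.

Satisfiable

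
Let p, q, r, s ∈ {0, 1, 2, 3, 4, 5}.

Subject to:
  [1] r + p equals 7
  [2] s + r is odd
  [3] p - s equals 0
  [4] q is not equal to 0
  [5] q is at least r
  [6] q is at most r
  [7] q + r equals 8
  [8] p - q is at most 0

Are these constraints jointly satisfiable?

Satisfiable

Try p = 3, q = 4, r = 4, s = 3.
Check constraint 1: r + p = 7; constraint 3: p - s = 0; constraint 7: q + r = 8. The remaining constraints are straightforward to verify.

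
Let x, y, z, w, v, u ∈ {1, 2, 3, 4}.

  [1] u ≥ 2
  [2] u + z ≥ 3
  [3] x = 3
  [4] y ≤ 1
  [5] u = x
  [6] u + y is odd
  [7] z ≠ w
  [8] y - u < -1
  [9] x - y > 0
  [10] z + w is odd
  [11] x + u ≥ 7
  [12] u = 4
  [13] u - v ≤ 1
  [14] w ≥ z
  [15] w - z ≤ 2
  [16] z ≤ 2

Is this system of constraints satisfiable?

Constraint 12 fixes u = 4 and constraint 3 fixes x = 3, but constraint 5 requires u = x. Since 4 ≠ 3, contradiction.

Unsatisfiable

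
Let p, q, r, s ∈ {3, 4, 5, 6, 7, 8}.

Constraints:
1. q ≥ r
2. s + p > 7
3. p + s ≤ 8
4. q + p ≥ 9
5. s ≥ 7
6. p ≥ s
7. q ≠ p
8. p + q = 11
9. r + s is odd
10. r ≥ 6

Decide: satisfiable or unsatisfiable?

From constraints 5 and 6: p ≥ s ≥ 7. From constraints 1 and 10: q ≥ r ≥ 6. Hence p + q ≥ 13. But constraint 8 requires p + q = 11, and 11 < 13. Contradiction.

Unsatisfiable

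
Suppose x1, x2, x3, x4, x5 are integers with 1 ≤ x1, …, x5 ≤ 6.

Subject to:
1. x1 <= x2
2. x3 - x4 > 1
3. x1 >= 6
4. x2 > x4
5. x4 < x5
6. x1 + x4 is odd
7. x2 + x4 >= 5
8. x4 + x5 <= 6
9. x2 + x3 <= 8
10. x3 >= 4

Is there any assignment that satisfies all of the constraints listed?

Unsatisfiable

From constraints 1 and 3: x2 ≥ x1 ≥ 6. From constraint 10: x3 ≥ 4. Hence x2 + x3 ≥ 10. But constraint 9 requires x2 + x3 ≤ 8, and 8 < 10. Contradiction.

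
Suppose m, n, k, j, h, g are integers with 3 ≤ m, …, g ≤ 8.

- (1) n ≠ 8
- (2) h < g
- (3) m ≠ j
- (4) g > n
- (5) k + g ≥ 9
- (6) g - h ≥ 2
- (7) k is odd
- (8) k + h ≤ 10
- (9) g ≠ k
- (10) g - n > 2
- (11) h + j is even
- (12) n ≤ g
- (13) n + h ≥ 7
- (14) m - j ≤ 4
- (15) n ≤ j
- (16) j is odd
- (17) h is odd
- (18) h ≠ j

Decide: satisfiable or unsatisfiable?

Satisfiable

Try m = 7, n = 3, k = 3, j = 3, h = 5, g = 7.
Check constraint 5: k + g = 10; constraint 6: g - h = 2. The remaining constraints are straightforward to verify.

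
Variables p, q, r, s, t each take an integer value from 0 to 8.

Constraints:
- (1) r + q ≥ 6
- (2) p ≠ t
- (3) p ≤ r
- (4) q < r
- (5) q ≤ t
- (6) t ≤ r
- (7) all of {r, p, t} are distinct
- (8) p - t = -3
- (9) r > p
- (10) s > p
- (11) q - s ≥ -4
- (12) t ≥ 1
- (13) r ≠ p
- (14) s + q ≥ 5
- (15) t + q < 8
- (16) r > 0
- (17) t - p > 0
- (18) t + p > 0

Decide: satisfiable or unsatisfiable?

Setting (p, q, r, s, t) = (0, 2, 4, 6, 3) satisfies everything: constraint 1: r + q = 6; constraint 8: p - t = -3; constraint 11: q - s = -4, and the others follow.

Satisfiable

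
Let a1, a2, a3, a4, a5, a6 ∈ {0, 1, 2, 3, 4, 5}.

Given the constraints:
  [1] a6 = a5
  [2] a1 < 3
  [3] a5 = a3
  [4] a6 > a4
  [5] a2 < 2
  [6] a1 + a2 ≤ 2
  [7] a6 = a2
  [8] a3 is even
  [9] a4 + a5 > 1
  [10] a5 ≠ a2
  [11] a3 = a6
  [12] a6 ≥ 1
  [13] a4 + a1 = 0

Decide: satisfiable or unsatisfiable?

From constraints 3, 7, and 11, a5 = a3 = a6 = a2, so a5 = a2. But constraint 10 says a5 ≠ a2. Contradiction.

Unsatisfiable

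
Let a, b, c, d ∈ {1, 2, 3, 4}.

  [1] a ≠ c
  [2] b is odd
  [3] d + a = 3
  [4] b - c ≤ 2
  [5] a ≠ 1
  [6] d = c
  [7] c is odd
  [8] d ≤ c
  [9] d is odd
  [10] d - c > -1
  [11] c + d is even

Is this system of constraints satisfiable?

Try a = 2, b = 1, c = 1, d = 1.
Check constraint 3: d + a = 3; constraint 4: b - c = 0. The remaining constraints are straightforward to verify.

Satisfiable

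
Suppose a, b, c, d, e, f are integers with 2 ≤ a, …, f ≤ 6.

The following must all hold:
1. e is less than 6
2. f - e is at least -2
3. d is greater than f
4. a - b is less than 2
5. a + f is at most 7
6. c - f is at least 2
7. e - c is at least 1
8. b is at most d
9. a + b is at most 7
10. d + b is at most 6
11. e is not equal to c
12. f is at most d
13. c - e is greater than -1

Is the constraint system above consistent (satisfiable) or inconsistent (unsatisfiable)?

Constraints 2, 6, and 7 give c − f ≥ 2, f − e ≥ -2, e − c ≥ 1.
Adding all 3 inequalities: the left sides telescope to 0, and the right sides sum to 2 + (-2) + 1 = 1. So 0 ≥ 1, which is false.

Unsatisfiable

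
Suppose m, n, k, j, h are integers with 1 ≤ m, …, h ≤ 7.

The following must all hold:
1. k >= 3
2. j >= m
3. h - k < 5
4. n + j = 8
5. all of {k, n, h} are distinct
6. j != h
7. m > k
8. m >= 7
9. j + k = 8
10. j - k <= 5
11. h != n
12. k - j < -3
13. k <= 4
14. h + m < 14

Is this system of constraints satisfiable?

From constraints 2 and 8: j ≥ m ≥ 7. From constraint 1: k ≥ 3. Hence j + k ≥ 10. But constraint 9 requires j + k = 8, and 8 < 10. Contradiction.

Unsatisfiable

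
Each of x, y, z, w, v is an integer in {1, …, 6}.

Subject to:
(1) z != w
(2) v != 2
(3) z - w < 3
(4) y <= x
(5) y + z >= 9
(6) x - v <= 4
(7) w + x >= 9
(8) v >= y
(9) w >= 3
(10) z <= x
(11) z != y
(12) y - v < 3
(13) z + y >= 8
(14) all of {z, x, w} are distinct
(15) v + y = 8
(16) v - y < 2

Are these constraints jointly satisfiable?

Satisfiable

The assignment x = 6, y = 4, z = 5, w = 4, v = 4 works:
  constraint 3 holds since z - w = 1.
  constraint 5 holds since y + z = 9.
  constraint 6 holds since x - v = 2.
The rest check out directly.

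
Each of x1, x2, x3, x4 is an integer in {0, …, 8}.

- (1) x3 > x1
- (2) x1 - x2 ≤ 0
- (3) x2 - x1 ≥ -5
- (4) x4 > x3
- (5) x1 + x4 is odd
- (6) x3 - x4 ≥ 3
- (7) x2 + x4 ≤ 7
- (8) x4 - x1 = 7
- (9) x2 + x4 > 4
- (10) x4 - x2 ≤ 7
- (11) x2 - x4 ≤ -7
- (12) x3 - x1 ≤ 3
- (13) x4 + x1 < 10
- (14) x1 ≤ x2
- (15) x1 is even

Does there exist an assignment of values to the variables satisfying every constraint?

Unsatisfiable

Constraints 3, 6, 11, and 12 give x2 − x1 ≥ -5, x1 − x3 ≥ -3, x3 − x4 ≥ 3, x4 − x2 ≥ 7.
Adding all 4 inequalities: the left sides telescope to 0, and the right sides sum to (-5) + (-3) + 3 + 7 = 2. So 0 ≥ 2, which is false.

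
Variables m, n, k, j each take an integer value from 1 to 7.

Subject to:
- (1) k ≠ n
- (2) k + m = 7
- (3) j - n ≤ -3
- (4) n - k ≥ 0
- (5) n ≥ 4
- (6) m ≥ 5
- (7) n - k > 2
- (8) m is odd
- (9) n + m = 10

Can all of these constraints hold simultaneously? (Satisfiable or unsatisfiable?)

One satisfying assignment is m = 5, n = 5, k = 2, j = 1.
For the less obvious constraints — constraint 2: k + m = 7; constraint 3: j - n = -4; constraint 4: n - k = 3 — and the others hold by inspection.

Satisfiable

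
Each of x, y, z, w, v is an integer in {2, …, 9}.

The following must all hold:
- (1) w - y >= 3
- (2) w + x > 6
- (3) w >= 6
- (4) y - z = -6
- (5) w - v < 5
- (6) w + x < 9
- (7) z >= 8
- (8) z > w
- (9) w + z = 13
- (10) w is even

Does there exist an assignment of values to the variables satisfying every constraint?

From constraint 3: w ≥ 6. From constraint 7: z ≥ 8. Hence w + z ≥ 14. But constraint 9 requires w + z = 13, and 13 < 14. Contradiction.

Unsatisfiable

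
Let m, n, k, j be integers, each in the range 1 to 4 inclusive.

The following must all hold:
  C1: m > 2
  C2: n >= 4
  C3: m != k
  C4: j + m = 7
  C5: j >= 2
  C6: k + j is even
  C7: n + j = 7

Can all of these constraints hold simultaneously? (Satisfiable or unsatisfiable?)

Satisfiable

Try m = 4, n = 4, k = 1, j = 3.
Check constraint 4: j + m = 7; constraint 6: k + j = 4 is even; constraint 7: n + j = 7. The remaining constraints are straightforward to verify.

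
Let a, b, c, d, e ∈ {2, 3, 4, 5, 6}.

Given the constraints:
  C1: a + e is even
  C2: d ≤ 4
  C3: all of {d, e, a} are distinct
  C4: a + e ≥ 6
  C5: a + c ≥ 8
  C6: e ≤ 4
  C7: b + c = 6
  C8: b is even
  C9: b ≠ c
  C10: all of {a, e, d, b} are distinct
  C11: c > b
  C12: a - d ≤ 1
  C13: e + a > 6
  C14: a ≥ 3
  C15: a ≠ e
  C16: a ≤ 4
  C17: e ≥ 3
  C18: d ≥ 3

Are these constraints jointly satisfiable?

Unsatisfiable

Constraints 2, 6, 14, 16, 17, and 18 confine each of d, e, a to the 2 values {3, 4}.
Constraint 3 requires all 3 of them to be distinct, but only 2 values are available — impossible by the pigeonhole principle.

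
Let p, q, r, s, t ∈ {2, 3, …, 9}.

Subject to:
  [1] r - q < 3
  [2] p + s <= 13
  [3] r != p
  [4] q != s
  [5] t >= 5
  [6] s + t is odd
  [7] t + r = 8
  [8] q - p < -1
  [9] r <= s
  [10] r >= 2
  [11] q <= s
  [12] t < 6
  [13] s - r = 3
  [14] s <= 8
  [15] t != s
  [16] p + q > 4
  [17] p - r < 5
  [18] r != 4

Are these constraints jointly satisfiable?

Satisfiable

The assignment p = 5, q = 2, r = 3, s = 6, t = 5 works:
  constraint 1 holds since r - q = 1.
  constraint 2 holds since p + s = 11.
The rest check out directly.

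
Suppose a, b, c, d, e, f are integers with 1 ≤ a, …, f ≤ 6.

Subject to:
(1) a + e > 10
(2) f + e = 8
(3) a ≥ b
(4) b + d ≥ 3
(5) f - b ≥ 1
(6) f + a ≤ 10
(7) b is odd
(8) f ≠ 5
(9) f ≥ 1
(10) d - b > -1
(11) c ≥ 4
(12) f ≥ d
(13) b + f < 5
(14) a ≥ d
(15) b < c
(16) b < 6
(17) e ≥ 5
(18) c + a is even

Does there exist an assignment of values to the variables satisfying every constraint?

Take a = 5, b = 1, c = 5, d = 2, e = 6, f = 2. Then constraint 1: a + e = 11; constraint 2: f + e = 8; constraint 4: b + d = 3, and every other listed constraint is also met.

Satisfiable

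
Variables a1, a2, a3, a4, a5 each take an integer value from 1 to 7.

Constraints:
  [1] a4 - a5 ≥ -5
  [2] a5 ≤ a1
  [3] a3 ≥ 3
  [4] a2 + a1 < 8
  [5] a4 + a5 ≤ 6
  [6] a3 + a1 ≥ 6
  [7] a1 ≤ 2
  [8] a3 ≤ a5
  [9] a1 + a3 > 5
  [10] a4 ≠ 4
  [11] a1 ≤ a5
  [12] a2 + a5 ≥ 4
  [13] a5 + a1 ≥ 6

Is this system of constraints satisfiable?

Unsatisfiable

From constraints 3 and 8: a5 ≥ a3 and a3 ≥ 3, so a5 ≥ 3. From constraints 2 and 7: a5 ≤ a1 and a1 ≤ 2, so a5 ≤ 2. But 2 < 3, so no value of a5 works.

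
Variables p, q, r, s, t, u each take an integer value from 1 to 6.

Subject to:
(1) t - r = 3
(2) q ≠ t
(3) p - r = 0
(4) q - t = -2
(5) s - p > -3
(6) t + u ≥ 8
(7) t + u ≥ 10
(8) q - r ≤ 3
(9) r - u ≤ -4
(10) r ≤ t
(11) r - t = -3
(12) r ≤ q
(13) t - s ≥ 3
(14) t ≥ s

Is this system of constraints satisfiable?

The assignment p = 1, q = 2, r = 1, s = 1, t = 4, u = 6 works:
  constraint 1 holds since t - r = 3.
  constraint 3 holds since p - r = 0.
The rest check out directly.

Satisfiable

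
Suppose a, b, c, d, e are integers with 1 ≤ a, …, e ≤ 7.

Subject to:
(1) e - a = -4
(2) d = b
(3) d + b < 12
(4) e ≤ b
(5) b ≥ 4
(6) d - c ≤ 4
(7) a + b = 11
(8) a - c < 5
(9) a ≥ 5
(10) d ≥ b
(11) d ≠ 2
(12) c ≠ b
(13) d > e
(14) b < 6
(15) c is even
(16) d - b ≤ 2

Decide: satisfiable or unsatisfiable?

Setting (a, b, c, d, e) = (6, 5, 2, 5, 2) satisfies everything: constraint 1: e - a = -4; constraint 3: d + b = 10; constraint 6: d - c = 3, and the others follow.

Satisfiable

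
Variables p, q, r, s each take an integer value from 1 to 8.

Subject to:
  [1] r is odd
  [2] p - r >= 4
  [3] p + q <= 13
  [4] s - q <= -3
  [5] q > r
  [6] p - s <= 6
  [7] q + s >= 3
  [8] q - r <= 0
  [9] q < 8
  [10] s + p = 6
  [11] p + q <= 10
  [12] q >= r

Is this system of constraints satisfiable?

Unsatisfiable

Constraints 2, 4, 6, and 8 give r − q ≥ 0, q − s ≥ 3, s − p ≥ -6, p − r ≥ 4.
Adding all 4 inequalities: the left sides telescope to 0, and the right sides sum to 0 + 3 + (-6) + 4 = 1. So 0 ≥ 1, which is false.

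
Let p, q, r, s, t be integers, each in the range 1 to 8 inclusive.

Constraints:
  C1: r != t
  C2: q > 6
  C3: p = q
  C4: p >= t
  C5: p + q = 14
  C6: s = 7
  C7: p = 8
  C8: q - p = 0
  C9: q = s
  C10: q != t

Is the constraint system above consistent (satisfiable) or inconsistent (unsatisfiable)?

Unsatisfiable

Constraint 7 fixes p = 8 and constraint 6 fixes s = 7. Constraints 3 and 9 give p = q = s, so p = s. But 8 ≠ 7 — contradiction.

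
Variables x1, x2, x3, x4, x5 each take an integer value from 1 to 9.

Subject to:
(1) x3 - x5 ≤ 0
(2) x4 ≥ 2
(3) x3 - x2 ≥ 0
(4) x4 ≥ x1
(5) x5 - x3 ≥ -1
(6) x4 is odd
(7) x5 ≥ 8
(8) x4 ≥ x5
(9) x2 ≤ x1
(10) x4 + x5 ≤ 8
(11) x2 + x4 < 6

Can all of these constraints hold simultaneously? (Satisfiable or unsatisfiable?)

From constraint 2: x4 ≥ 2. From constraint 7: x5 ≥ 8. Hence x4 + x5 ≥ 10. But constraint 10 requires x4 + x5 ≤ 8, and 8 < 10. Contradiction.

Unsatisfiable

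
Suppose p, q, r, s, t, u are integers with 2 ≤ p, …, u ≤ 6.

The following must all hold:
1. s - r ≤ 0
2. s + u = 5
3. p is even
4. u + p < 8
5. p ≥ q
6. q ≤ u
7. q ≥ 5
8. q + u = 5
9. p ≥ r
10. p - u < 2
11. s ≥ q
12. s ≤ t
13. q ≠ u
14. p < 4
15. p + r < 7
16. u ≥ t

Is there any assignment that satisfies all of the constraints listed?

Unsatisfiable

From constraints 5 and 7: p ≥ q and q ≥ 5, so p ≥ 5. From constraint 14: p ≤ 3. But 3 < 5, so no value of p works.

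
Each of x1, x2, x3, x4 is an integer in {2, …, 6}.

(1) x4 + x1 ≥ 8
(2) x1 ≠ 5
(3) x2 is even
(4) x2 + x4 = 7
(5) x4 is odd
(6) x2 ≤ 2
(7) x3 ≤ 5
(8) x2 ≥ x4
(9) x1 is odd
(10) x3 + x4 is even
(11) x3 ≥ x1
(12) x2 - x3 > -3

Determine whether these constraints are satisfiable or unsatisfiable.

Unsatisfiable

From constraints 6 and 8: x4 ≤ x2 ≤ 2. From constraints 7 and 11: x1 ≤ x3 ≤ 5. Hence x4 + x1 ≤ 7. But constraint 1 requires x4 + x1 ≥ 8, and 8 > 7. Contradiction.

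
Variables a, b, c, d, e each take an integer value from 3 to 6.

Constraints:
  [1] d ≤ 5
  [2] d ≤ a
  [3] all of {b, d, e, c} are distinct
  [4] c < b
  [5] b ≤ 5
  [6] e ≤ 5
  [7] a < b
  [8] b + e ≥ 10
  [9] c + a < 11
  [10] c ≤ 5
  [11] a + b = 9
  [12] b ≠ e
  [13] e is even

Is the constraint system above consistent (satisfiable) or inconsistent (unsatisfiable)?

Constraints 1, 5, 6, and 10 confine each of b, d, e, c to the 3 values {3, …, 5} (the domain already gives each ≥ 3).
Constraint 3 requires all 4 of them to be distinct, but only 3 values are available — impossible by the pigeonhole principle.

Unsatisfiable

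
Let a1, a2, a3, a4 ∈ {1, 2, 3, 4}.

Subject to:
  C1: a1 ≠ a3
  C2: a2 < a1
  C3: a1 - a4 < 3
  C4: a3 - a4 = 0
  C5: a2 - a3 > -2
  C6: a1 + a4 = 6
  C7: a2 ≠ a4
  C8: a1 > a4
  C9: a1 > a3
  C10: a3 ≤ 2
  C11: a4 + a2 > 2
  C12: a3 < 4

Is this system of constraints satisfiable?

One satisfying assignment is a1 = 4, a2 = 1, a3 = 2, a4 = 2.
For the less obvious constraints — constraint 3: a1 - a4 = 2; constraint 4: a3 - a4 = 0; constraint 5: a2 - a3 = -1 — and the others hold by inspection.

Satisfiable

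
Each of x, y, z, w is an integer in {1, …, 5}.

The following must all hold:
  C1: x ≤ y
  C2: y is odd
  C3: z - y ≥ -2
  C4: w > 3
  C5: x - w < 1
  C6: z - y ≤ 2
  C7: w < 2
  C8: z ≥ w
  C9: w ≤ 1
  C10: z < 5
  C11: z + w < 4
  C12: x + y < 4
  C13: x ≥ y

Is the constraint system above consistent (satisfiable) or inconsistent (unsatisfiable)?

Unsatisfiable

From constraint 4: w ≥ 4. From constraint 9: w ≤ 1. But 1 < 4, so no value of w works.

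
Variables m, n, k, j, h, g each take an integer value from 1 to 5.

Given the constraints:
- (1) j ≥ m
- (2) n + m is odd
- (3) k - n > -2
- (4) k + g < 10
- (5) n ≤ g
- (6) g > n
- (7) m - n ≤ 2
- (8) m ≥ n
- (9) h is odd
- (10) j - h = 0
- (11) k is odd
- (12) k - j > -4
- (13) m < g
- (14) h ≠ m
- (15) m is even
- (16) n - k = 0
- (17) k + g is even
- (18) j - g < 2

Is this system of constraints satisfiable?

Satisfiable

The assignment m = 4, n = 3, k = 3, j = 5, h = 5, g = 5 works:
  constraint 3 holds since k - n = 0.
  constraint 4 holds since k + g = 8.
The rest check out directly.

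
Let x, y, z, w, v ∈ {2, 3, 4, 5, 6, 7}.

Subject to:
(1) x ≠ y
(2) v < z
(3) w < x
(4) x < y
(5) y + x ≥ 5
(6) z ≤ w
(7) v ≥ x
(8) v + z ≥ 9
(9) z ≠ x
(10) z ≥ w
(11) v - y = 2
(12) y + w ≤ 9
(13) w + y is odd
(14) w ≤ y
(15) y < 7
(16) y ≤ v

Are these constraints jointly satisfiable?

Constraints 2, 3, 4, 6, and 16 give z ≤ w, w < x, x < y, y ≤ v, v < z. Chaining: z ≤ w < x < y ≤ v < z, which forces z < z — impossible.

Unsatisfiable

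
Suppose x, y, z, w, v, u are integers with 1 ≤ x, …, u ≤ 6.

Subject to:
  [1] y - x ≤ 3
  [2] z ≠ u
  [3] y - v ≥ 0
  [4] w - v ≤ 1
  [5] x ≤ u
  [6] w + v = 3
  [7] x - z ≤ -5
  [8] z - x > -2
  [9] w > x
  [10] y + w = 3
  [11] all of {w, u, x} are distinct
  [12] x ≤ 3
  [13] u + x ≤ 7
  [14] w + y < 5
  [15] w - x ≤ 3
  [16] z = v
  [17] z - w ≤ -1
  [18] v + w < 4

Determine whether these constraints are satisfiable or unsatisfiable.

Unsatisfiable

Constraints 1, 3, 4, 7, and 17 give x − y ≥ -3, y − v ≥ 0, v − w ≥ -1, w − z ≥ 1, z − x ≥ 5.
Adding all 5 inequalities: the left sides telescope to 0, and the right sides sum to (-3) + 0 + (-1) + 1 + 5 = 2. So 0 ≥ 2, which is false.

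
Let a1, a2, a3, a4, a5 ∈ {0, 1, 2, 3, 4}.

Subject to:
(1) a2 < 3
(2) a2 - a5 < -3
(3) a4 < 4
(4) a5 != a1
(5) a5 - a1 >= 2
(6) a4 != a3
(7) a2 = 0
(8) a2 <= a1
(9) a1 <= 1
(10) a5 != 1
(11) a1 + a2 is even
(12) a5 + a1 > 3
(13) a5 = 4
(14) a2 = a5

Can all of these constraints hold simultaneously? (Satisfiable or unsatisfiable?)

Unsatisfiable

Constraint 7 fixes a2 = 0 and constraint 13 fixes a5 = 4, but constraint 14 requires a2 = a5. Since 0 ≠ 4, contradiction.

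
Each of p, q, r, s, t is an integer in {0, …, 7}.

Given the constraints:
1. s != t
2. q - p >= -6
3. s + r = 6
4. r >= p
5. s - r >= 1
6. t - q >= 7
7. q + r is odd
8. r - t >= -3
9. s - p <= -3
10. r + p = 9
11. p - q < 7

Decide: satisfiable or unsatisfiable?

Unsatisfiable

Constraints 2, 5, 6, 8, and 9 give q − p ≥ -6, p − s ≥ 3, s − r ≥ 1, r − t ≥ -3, t − q ≥ 7.
Adding all 5 inequalities: the left sides telescope to 0, and the right sides sum to (-6) + 3 + 1 + (-3) + 7 = 2. So 0 ≥ 2, which is false.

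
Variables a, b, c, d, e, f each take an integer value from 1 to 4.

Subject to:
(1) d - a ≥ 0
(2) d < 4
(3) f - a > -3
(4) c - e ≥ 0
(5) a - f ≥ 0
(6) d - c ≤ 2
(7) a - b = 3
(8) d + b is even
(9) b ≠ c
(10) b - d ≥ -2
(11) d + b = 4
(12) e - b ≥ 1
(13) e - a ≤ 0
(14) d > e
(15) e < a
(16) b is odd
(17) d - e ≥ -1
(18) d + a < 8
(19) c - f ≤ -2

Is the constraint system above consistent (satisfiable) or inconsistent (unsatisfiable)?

Unsatisfiable

Constraints 1, 4, 5, 10, 12, and 19 give f − c ≥ 2, c − e ≥ 0, e − b ≥ 1, b − d ≥ -2, d − a ≥ 0, a − f ≥ 0.
Adding all 6 inequalities: the left sides telescope to 0, and the right sides sum to 2 + 0 + 1 + (-2) + 0 + 0 = 1. So 0 ≥ 1, which is false.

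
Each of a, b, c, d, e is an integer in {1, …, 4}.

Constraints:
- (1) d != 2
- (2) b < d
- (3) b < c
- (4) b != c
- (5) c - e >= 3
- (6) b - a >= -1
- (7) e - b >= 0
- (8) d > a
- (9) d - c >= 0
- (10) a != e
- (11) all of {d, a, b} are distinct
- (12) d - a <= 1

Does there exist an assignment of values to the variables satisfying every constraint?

Unsatisfiable

Constraints 5, 6, 7, 9, and 12 give e − b ≥ 0, b − a ≥ -1, a − d ≥ -1, d − c ≥ 0, c − e ≥ 3.
Adding all 5 inequalities: the left sides telescope to 0, and the right sides sum to 0 + (-1) + (-1) + 0 + 3 = 1. So 0 ≥ 1, which is false.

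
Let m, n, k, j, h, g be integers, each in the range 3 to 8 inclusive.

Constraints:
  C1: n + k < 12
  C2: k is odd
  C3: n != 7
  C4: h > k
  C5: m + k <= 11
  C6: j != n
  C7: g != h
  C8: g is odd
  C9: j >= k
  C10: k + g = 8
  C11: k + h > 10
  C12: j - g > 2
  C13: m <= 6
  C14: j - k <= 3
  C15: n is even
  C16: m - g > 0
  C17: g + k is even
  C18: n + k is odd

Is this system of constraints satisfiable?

One satisfying assignment is m = 6, n = 4, k = 5, j = 7, h = 6, g = 3.
For the less obvious constraints — constraint 1: n + k = 9; constraint 5: m + k = 11; constraint 10: k + g = 8 — and the others hold by inspection.

Satisfiable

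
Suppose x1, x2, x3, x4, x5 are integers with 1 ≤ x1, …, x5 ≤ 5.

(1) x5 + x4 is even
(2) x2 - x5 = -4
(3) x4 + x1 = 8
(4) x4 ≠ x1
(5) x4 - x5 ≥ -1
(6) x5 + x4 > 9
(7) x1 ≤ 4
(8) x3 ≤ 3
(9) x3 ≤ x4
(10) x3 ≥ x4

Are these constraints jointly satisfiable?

From constraints 8 and 10: x4 ≤ x3 ≤ 3. From constraint 7: x1 ≤ 4. Hence x4 + x1 ≤ 7. But constraint 3 requires x4 + x1 = 8, and 8 > 7. Contradiction.

Unsatisfiable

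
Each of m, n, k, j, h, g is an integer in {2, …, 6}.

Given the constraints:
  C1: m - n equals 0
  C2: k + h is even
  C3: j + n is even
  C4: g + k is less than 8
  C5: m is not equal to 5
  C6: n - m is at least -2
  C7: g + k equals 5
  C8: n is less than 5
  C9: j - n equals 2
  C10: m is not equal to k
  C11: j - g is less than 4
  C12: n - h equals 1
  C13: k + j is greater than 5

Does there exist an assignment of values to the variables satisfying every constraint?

Satisfiable

Setting (m, n, k, j, h, g) = (3, 3, 2, 5, 2, 3) satisfies everything: constraint 1: m - n = 0; constraint 4: g + k = 5, and the others follow.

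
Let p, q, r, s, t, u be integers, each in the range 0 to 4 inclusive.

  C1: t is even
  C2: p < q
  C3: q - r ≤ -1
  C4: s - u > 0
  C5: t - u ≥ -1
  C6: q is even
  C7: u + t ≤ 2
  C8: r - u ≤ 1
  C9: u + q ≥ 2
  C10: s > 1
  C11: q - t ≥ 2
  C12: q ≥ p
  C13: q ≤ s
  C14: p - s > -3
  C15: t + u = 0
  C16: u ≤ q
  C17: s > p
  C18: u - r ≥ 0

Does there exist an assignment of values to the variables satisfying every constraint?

Constraints 3, 5, 11, and 18 give q − t ≥ 2, t − u ≥ -1, u − r ≥ 0, r − q ≥ 1.
Adding all 4 inequalities: the left sides telescope to 0, and the right sides sum to 2 + (-1) + 0 + 1 = 2. So 0 ≥ 2, which is false.

Unsatisfiable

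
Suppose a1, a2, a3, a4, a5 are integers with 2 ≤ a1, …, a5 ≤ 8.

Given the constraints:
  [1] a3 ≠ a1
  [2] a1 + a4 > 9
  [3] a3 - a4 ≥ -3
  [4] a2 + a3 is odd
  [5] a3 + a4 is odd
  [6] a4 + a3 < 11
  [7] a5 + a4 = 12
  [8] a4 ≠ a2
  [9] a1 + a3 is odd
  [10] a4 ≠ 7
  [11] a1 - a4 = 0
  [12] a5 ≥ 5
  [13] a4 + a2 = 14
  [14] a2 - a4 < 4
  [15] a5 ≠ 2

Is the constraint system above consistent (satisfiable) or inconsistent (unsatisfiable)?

Satisfiable

The assignment a1 = 6, a2 = 8, a3 = 3, a4 = 6, a5 = 6 works:
  constraint 2 holds since a1 + a4 = 12.
  constraint 3 holds since a3 - a4 = -3.
The rest check out directly.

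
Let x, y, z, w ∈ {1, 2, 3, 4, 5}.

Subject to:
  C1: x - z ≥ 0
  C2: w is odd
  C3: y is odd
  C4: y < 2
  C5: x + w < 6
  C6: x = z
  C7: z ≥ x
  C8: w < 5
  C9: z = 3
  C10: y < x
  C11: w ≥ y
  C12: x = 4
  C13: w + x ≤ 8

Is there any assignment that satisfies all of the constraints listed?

Unsatisfiable

Constraint 12 fixes x = 4 and constraint 9 fixes z = 3, but constraint 6 requires x = z. Since 4 ≠ 3, contradiction.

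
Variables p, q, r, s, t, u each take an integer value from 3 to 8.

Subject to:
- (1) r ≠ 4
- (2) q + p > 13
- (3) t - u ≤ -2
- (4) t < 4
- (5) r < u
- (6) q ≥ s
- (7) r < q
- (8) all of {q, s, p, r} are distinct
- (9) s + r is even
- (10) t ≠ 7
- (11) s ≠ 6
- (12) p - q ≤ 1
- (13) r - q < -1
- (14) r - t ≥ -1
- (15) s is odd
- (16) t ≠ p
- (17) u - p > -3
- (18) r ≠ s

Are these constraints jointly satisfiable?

Satisfiable

Setting (p, q, r, s, t, u) = (8, 7, 3, 5, 3, 8) satisfies everything: constraint 2: q + p = 15; constraint 3: t - u = -5, and the others follow.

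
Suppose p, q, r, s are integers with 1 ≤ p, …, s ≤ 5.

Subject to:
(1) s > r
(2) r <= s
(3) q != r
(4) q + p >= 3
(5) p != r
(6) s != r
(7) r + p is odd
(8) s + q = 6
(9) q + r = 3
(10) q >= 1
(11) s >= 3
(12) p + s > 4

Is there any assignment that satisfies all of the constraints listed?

Satisfiable

Take p = 2, q = 2, r = 1, s = 4. Then constraint 4: q + p = 4; constraint 8: s + q = 6; constraint 9: q + r = 3, and every other listed constraint is also met.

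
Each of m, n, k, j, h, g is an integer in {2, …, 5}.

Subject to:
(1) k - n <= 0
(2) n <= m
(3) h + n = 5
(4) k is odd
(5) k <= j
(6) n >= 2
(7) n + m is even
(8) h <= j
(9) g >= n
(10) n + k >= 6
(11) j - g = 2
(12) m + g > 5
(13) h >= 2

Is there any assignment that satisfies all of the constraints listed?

Satisfiable

One satisfying assignment is m = 5, n = 3, k = 3, j = 5, h = 2, g = 3.
For the less obvious constraints — constraint 1: k - n = 0; constraint 3: h + n = 5; constraint 10: n + k = 6 — and the others hold by inspection.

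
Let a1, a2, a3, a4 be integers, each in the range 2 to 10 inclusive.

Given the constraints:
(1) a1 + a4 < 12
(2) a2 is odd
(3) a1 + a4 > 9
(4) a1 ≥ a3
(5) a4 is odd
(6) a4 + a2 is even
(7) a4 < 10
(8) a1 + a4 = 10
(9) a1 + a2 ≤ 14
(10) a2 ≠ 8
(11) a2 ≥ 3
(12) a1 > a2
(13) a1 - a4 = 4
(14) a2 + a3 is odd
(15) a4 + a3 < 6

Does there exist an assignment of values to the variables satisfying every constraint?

Satisfiable

Try a1 = 7, a2 = 5, a3 = 2, a4 = 3.
Check constraint 1: a1 + a4 = 10; constraint 3: a1 + a4 = 10; constraint 8: a1 + a4 = 10. The remaining constraints are straightforward to verify.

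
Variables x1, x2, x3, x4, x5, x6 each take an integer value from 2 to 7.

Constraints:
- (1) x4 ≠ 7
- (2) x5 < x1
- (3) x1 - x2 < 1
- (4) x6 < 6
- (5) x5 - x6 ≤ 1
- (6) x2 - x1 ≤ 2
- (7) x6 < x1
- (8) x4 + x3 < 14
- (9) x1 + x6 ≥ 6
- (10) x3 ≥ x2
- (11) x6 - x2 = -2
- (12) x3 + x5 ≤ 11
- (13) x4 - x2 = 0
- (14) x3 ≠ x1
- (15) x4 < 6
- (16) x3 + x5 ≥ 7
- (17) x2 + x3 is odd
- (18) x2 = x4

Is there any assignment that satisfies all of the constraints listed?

Take x1 = 4, x2 = 4, x3 = 7, x4 = 4, x5 = 2, x6 = 2. Then constraint 3: x1 - x2 = 0; constraint 5: x5 - x6 = 0, and every other listed constraint is also met.

Satisfiable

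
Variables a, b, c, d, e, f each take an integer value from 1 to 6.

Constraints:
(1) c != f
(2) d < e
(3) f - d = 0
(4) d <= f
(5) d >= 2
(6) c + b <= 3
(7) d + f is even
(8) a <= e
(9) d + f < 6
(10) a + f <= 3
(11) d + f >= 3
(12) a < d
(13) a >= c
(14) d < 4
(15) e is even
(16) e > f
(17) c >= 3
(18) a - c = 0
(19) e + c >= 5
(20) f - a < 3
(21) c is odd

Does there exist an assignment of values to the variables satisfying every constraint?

From constraints 13 and 17: a ≥ c ≥ 3. From constraints 4 and 5: f ≥ d ≥ 2. Hence a + f ≥ 5. But constraint 10 requires a + f ≤ 3, and 3 < 5. Contradiction.

Unsatisfiable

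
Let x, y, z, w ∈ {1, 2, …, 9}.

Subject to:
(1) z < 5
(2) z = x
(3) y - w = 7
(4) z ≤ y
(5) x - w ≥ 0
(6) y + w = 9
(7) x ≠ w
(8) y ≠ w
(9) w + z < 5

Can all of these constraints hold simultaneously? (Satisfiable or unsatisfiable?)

One satisfying assignment is x = 3, y = 8, z = 3, w = 1.
For the less obvious constraints — constraint 3: y - w = 7; constraint 5: x - w = 2 — and the others hold by inspection.

Satisfiable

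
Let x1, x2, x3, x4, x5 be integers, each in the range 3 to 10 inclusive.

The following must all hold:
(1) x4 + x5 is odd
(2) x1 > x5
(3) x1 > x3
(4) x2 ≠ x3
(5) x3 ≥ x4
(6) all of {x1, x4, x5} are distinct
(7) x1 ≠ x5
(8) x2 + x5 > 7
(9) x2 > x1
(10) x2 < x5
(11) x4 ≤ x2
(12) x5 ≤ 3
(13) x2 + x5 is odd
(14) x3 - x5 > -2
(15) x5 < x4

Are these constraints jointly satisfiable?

Unsatisfiable

Constraints 3, 5, 9, 10, and 15 give x5 < x4, x4 ≤ x3, x3 < x1, x1 < x2, x2 < x5. Chaining: x5 < x4 ≤ x3 < x1 < x2 < x5, which forces x5 < x5 — impossible.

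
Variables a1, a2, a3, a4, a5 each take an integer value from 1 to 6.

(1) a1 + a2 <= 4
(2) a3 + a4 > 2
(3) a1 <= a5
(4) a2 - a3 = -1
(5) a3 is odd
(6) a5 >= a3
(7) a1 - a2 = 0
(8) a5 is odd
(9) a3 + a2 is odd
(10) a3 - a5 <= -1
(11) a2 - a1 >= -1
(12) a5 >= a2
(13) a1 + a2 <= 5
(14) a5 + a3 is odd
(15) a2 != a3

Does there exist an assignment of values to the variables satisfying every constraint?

Unsatisfiable

Constraint 8 makes a5 odd and constraint 5 makes a3 odd, so a5 + a3 must be even. Constraint 14 says a5 + a3 is odd — contradiction.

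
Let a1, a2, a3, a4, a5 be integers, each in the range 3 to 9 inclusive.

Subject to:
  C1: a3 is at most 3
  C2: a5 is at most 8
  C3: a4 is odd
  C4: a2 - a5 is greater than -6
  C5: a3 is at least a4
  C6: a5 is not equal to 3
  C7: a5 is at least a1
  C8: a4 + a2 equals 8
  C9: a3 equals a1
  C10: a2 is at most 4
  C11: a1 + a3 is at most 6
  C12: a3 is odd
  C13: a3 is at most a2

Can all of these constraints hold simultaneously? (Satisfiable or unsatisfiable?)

From constraints 1 and 5: a4 ≤ a3 ≤ 3. From constraint 10: a2 ≤ 4. Hence a4 + a2 ≤ 7. But constraint 8 requires a4 + a2 = 8, and 8 > 7. Contradiction.

Unsatisfiable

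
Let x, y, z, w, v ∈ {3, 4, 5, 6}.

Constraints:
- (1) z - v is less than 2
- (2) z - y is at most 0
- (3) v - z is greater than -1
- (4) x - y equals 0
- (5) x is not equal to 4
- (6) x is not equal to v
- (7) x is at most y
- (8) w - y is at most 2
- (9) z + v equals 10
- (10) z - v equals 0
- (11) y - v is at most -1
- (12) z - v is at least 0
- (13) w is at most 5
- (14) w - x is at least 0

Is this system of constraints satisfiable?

Constraints 2, 11, and 12 give z − v ≥ 0, v − y ≥ 1, y − z ≥ 0.
Adding all 3 inequalities: the left sides telescope to 0, and the right sides sum to 0 + 1 + 0 = 1. So 0 ≥ 1, which is false.

Unsatisfiable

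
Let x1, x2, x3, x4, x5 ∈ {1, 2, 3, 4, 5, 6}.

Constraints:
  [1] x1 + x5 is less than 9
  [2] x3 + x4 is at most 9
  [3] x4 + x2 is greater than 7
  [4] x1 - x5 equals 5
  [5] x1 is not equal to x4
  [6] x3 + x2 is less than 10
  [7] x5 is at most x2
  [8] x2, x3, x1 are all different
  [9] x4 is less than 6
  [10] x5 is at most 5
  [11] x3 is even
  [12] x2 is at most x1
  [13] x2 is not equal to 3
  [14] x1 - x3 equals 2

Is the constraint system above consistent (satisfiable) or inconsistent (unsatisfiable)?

Take x1 = 6, x2 = 5, x3 = 4, x4 = 5, x5 = 1. Then constraint 1: x1 + x5 = 7; constraint 2: x3 + x4 = 9, and every other listed constraint is also met.

Satisfiable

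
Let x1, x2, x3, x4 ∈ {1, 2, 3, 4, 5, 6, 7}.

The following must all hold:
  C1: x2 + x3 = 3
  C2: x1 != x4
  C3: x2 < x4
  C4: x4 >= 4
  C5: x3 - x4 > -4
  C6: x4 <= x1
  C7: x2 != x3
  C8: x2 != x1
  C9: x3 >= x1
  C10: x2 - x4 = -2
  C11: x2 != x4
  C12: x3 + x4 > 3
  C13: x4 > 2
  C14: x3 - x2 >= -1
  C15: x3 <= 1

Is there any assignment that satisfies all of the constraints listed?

Unsatisfiable

From constraints 4 and 6: x1 ≥ x4 and x4 ≥ 4, so x1 ≥ 4. From constraints 9 and 15: x1 ≤ x3 and x3 ≤ 1, so x1 ≤ 1. But 1 < 4, so no value of x1 works.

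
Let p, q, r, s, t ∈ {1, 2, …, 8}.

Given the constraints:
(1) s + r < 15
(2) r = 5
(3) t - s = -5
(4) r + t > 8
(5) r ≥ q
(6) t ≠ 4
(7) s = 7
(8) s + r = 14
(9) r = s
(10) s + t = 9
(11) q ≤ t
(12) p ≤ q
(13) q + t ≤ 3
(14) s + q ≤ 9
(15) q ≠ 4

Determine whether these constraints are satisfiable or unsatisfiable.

Unsatisfiable

Constraint 2 fixes r = 5 and constraint 7 fixes s = 7, but constraint 9 requires r = s. Since 5 ≠ 7, contradiction.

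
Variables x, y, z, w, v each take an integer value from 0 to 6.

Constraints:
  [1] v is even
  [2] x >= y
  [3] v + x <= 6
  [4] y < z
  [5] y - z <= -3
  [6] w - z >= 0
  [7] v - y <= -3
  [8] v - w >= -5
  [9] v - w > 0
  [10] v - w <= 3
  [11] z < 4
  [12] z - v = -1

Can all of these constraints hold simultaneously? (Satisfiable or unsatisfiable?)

Constraints 5, 6, 7, and 8 give z − y ≥ 3, y − v ≥ 3, v − w ≥ -5, w − z ≥ 0.
Adding all 4 inequalities: the left sides telescope to 0, and the right sides sum to 3 + 3 + (-5) + 0 = 1. So 0 ≥ 1, which is false.

Unsatisfiable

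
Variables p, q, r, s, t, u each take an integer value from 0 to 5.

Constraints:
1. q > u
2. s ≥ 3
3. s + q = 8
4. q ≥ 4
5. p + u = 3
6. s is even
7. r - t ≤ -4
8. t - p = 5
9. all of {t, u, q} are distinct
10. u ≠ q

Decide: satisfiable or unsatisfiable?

Satisfiable

Try p = 0, q = 4, r = 1, s = 4, t = 5, u = 3.
Check constraint 3: s + q = 8; constraint 5: p + u = 3; constraint 7: r - t = -4. The remaining constraints are straightforward to verify.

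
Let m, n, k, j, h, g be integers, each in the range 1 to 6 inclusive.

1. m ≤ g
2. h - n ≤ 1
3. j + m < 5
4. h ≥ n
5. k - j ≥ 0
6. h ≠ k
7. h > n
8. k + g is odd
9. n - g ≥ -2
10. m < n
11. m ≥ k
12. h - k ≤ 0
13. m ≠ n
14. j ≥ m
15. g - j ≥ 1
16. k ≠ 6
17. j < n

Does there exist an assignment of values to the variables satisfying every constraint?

Constraints 7, 11, 12, 14, and 17 give n < h, h ≤ k, k ≤ m, m ≤ j, j < n. Chaining: n < h ≤ k ≤ m ≤ j < n, which forces n < n — impossible.

Unsatisfiable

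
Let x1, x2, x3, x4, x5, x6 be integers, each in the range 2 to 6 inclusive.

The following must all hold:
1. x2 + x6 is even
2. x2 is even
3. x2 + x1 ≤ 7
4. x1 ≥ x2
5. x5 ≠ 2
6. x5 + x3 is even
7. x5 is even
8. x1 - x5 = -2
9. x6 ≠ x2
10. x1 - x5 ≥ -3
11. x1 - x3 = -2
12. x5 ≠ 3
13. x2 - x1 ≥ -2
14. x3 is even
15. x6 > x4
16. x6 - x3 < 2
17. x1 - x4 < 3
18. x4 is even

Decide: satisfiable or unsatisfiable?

Take x1 = 4, x2 = 2, x3 = 6, x4 = 2, x5 = 6, x6 = 6. Then constraint 3: x2 + x1 = 6; constraint 8: x1 - x5 = -2, and every other listed constraint is also met.

Satisfiable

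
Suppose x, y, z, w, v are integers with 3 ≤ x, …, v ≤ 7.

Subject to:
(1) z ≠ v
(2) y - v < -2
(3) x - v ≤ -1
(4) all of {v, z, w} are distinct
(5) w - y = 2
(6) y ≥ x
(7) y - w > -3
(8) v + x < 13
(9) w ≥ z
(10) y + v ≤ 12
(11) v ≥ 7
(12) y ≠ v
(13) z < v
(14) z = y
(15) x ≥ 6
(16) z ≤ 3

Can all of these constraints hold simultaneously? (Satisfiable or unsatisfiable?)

From constraints 6 and 15: y ≥ x ≥ 6. From constraint 11: v ≥ 7. Hence y + v ≥ 13. But constraint 10 requires y + v ≤ 12, and 12 < 13. Contradiction.

Unsatisfiable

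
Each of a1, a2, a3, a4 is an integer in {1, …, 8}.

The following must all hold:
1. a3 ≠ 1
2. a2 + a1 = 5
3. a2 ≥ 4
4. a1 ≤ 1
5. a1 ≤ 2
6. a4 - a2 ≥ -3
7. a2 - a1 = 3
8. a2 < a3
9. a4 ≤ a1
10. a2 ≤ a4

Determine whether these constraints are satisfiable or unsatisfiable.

From constraints 3 and 10: a4 ≥ a2 and a2 ≥ 4, so a4 ≥ 4. From constraints 5 and 9: a4 ≤ a1 and a1 ≤ 2, so a4 ≤ 2. But 2 < 4, so no value of a4 works.

Unsatisfiable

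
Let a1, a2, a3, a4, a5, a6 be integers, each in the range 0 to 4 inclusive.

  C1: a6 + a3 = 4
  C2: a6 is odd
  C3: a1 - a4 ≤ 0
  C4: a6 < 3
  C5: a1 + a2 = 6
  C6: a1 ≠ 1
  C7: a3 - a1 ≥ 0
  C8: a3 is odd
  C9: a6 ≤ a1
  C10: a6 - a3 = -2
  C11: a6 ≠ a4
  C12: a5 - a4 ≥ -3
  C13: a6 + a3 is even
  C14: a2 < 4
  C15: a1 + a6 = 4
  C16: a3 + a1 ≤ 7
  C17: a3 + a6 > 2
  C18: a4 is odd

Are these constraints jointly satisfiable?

Satisfiable

The assignment a1 = 3, a2 = 3, a3 = 3, a4 = 3, a5 = 3, a6 = 1 works:
  constraint 1 holds since a6 + a3 = 4.
  constraint 3 holds since a1 - a4 = 0.
The rest check out directly.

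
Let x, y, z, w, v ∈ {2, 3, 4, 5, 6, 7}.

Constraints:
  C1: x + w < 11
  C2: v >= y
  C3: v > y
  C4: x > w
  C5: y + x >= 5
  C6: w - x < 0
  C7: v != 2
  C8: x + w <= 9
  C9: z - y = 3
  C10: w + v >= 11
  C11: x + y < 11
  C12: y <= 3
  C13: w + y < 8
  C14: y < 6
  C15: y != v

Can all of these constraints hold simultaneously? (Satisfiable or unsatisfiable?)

Satisfiable

The assignment x = 5, y = 3, z = 6, w = 4, v = 7 works:
  constraint 1 holds since x + w = 9.
  constraint 5 holds since y + x = 8.
  constraint 6 holds since w - x = -1.
The rest check out directly.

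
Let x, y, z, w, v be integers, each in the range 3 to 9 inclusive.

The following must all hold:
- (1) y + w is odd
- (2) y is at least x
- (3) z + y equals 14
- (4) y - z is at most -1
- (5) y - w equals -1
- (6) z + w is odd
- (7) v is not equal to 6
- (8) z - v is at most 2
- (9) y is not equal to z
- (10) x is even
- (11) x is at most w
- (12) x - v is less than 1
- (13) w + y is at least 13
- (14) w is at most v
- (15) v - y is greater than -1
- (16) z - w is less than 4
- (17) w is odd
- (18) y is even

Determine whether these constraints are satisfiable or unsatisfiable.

Satisfiable

Take x = 6, y = 6, z = 8, w = 7, v = 7. Then constraint 3: z + y = 14; constraint 4: y - z = -2, and every other listed constraint is also met.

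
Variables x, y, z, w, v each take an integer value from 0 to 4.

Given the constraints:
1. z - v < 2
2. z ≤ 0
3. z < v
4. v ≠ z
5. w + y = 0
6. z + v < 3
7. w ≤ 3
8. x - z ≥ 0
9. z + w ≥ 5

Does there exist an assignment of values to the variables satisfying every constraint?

From constraint 2: z ≤ 0. From constraint 7: w ≤ 3. Hence z + w ≤ 3. But constraint 9 requires z + w ≥ 5, and 5 > 3. Contradiction.

Unsatisfiable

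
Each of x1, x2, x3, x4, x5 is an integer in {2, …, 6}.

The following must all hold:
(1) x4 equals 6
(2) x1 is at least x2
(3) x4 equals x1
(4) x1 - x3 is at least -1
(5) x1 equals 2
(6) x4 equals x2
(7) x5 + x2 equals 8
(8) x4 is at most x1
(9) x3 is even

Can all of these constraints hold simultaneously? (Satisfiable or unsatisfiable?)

Constraint 1 fixes x4 = 6 and constraint 5 fixes x1 = 2, but constraint 3 requires x4 = x1. Since 6 ≠ 2, contradiction.

Unsatisfiable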